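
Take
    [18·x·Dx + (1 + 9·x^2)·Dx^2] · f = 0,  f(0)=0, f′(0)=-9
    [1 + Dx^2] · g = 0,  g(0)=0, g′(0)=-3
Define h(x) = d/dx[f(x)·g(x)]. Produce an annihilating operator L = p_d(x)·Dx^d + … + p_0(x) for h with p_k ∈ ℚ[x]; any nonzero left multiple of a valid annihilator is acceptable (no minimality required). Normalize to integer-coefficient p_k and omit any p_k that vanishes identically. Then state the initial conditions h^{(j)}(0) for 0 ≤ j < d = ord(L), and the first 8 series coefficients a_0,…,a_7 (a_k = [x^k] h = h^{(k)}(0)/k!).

L = (38998 + 738774·x^2 + 15162957·x^4 + 3032640·x^6 - 78732·x^8 - 1771470·x^10 + 531441·x^12) + (20772·x + 1033884·x^3 + 7902360·x^5 + 2624400·x^7 + 1180980·x^9 + 2125764·x^11)·Dx + (39368 + 755028·x^2 + 15369750·x^4 + 3887028·x^6 + 314928·x^8 - 1417176·x^10 + 1062882·x^12)·Dx^2 + (20772·x + 1033884·x^3 + 7902360·x^5 + 2624400·x^7 + 1180980·x^9 + 2125764·x^11)·Dx^3 + (370 + 16254·x^2 + 206793·x^4 + 854388·x^6 + 393660·x^8 + 354294·x^10 + 531441·x^12)·Dx^4  (order 4).
h: a_k = 0, 54, 0, -342, 0, 10827/4, 0, -46167/2, …
ICs: h(0) = 0, h′(0) = 54, h′′(0) = 0, h′′′(0) = -2052.

f: a_k = 0, -9, 0, 27, 0, -729/5, 0, 6561/7, …
g: a_k = 0, -3, 0, 1/2, 0, -1/40, 0, 1/1680, …
f·g: L₀ = L_f ⊗_s L_g, ord ≤ 2·2.
Derive L from L₀ (diff closure).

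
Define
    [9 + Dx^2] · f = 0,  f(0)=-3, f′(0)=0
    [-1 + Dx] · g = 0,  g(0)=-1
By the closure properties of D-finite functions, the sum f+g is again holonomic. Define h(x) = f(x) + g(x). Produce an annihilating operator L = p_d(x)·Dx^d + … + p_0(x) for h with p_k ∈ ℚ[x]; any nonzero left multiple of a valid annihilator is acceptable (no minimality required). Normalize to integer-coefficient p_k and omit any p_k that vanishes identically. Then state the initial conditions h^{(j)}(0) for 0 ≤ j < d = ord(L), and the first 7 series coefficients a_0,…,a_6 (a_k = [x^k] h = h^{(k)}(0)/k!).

f: a_k = -3, 0, 27/2, 0, -81/8, 0, 243/80, …
g: a_k = -1, -1, -1/2, -1/6, -1/24, -1/120, -1/720, …
Sum ⇒ L₀ = lclm(L_f,L_g) in ℚ(x)⟨Dx⟩.
L = -9 + 9·Dx - Dx^2 + Dx^3  (order 3).
h: a_k = -4, -1, 13, -1/6, -61/6, -1/120, 1093/360, …
ICs: h(0) = -4, h′(0) = -1, h′′(0) = 26.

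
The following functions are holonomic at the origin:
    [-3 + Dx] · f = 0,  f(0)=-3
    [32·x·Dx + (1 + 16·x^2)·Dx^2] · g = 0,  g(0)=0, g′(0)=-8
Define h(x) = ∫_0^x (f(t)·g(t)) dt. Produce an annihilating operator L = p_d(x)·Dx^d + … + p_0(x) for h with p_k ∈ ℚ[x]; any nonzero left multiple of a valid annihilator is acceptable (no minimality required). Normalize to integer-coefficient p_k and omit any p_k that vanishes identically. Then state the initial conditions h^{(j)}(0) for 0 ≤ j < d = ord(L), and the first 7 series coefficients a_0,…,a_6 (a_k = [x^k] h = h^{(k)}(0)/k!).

L = (9 - 96·x + 144·x^2)·Dx + (-6 + 32·x - 96·x^2)·Dx^2 + (1 + 16·x^2)·Dx^3  (order 3).
h: a_k = 0, 0, 12, 24, -5, -276/5, 1223/10, …
ICs: h(0) = 0, h′(0) = 0, h′′(0) = 24.

f: a_k = -3, -9, -27/2, -27/2, -81/8, -243/40, -243/80, …
g: a_k = 0, -8, 0, 128/3, 0, -2048/5, 0, …
Sym-product of L_f,L_g gives L₀ (≤ ord 2).
Integrate: L := L₀·Dx.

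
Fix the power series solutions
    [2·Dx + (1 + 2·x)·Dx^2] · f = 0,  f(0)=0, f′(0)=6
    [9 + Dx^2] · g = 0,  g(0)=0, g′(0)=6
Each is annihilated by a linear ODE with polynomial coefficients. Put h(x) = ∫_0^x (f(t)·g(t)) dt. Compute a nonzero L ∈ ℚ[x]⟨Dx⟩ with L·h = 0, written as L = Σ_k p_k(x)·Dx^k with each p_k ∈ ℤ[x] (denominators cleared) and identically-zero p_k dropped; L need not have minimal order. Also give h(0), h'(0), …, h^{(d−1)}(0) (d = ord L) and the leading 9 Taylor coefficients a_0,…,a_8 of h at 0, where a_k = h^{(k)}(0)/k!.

L = (63 + 1053·x + 3969·x^2 + 5832·x^3 + 2916·x^4)·Dx + (63 + 450·x + 972·x^2 + 648·x^3)·Dx^2 + (25 + 270·x + 918·x^2 + 1296·x^3 + 648·x^4)·Dx^3 + (7 + 50·x + 108·x^2 + 72·x^3)·Dx^4 + (2 + 17·x + 53·x^2 + 72·x^3 + 36·x^4)·Dx^5  (order 5).
h: a_k = 0, 0, 0, 12, -9, -6/5, -3, 135/14, -1083/80, …
ICs: h(0) = 0, h′(0) = 0, h′′(0) = 0, h′′′(0) = 72, h′′′′(0) = -216.

f: a_k = 0, 6, -6, 8, -12, 96/5, -32, 384/7, -96, …
g: a_k = 0, 6, 0, -9, 0, 81/20, 0, -243/280, 0, …
h₀=f·g: eliminate ⇒ L₀, order ≤ 2·2.
h=∫₀ˣh₀: take L = L₀·Dx.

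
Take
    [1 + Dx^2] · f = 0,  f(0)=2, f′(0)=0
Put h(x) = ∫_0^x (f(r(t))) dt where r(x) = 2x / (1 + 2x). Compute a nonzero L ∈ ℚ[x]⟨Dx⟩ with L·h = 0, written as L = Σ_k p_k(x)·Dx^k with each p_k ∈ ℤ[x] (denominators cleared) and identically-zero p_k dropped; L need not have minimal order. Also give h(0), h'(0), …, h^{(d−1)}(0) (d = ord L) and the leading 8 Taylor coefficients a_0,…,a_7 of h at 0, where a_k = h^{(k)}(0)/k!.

L = 4·Dx + (4 + 24·x + 48·x^2 + 32·x^3)·Dx^2 + (1 + 8·x + 24·x^2 + 32·x^3 + 16·x^4)·Dx^3  (order 3).
h: a_k = 0, 2, 0, -4/3, 4, -28/3, 176/9, -12008/315, …
ICs: h(0) = 0, h′(0) = 2, h′′(0) = 0.

f: a_k = 2, 0, -1, 0, 1/12, 0, -1/360, 0, …
Change of var in L_f (x↦r) gives L₀.
∫: right-multiply L₀ by Dx.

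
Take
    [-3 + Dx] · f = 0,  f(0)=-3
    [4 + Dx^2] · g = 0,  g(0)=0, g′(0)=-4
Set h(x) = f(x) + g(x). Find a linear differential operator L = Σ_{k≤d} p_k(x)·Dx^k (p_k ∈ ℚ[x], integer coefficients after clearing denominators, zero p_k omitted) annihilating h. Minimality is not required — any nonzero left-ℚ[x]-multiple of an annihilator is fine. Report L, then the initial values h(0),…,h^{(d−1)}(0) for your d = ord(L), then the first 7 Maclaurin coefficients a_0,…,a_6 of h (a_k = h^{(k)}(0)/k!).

L = -12 + 4·Dx - 3·Dx^2 + Dx^3  (order 3).
h: a_k = -3, -13, -27/2, -65/6, -81/8, -793/120, -243/80, …
ICs: h(0) = -3, h′(0) = -13, h′′(0) = -27.

f: a_k = -3, -9, -27/2, -27/2, -81/8, -243/40, -243/80, …
g: a_k = 0, -4, 0, 8/3, 0, -8/15, 0, …
h₀=f+g: left-lcm gives L₀, ord ≤ 3.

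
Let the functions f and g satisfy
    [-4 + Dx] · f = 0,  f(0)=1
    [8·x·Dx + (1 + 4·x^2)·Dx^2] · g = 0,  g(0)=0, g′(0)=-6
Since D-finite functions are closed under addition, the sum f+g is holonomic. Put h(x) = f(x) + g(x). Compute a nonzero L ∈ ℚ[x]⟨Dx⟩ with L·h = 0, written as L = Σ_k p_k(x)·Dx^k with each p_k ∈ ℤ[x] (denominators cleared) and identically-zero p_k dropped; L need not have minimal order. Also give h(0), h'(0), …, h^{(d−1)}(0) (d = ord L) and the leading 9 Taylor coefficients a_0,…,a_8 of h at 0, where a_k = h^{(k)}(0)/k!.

L = (8 - 32·x - 96·x^2 - 128·x^3)·Dx + (-6 - 8·x^2 - 64·x^4)·Dx^2 + (1 + 2·x + 8·x^2 + 8·x^3 + 16·x^4)·Dx^3  (order 3).
h: a_k = 1, -2, 8, 56/3, 32/3, -32/3, 256/45, 18304/315, 512/315, …
ICs: h(0) = 1, h′(0) = -2, h′′(0) = 16.

f: a_k = 1, 4, 8, 32/3, 32/3, 128/15, 256/45, 1024/315, 512/315, …
g: a_k = 0, -6, 0, 8, 0, -96/5, 0, 384/7, 0, …
h₀=f+g: left-lcm gives L₀, ord ≤ 3.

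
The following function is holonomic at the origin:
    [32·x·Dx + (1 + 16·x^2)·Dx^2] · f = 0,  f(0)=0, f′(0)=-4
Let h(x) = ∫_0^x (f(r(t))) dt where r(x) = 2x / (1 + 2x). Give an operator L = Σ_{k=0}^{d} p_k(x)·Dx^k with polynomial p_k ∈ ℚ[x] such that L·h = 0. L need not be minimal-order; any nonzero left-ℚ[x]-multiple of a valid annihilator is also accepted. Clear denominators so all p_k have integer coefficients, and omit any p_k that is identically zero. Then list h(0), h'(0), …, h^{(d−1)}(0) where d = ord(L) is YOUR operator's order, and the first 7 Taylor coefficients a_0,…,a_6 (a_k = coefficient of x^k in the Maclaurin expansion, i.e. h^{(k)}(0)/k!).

L = (4 + 136·x)·Dx^2 + (1 + 4·x + 68·x^2)·Dx^3  (order 3).
h: a_k = 0, 0, -4, 16/3, 104/3, -192, -6464/15, …
ICs: h(0) = 0, h′(0) = 0, h′′(0) = -8.

f: a_k = 0, -4, 0, 64/3, 0, -1024/5, 0, …
Substitute x→r, Dx→(1/r')Dx; clear ⇒ L₀.
∫: right-multiply L₀ by Dx.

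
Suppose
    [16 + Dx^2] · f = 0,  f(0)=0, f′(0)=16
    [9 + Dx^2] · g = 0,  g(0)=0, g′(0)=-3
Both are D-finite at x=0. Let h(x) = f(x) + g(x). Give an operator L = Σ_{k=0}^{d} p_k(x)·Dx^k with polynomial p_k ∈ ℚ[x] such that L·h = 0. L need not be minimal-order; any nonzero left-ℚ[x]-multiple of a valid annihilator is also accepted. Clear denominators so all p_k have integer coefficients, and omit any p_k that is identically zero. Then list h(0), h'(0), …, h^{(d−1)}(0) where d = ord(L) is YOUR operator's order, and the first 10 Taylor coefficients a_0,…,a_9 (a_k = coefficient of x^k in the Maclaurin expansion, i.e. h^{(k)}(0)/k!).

f: a_k = 0, 16, 0, -128/3, 0, 512/15, 0, -4096/315, 0, 8192/2835, …
g: a_k = 0, -3, 0, 9/2, 0, -81/40, 0, 243/560, 0, -243/4480, …
Weyl lclm of L_f,L_g ⇒ L₀ (ord ≤ 4).
L = 144 + 25·Dx^2 + Dx^4  (order 4).
h: a_k = 0, 13, 0, -229/6, 0, 3853/120, 0, -63349/5040, 0, 1028893/362880, …
ICs: h(0) = 0, h′(0) = 13, h′′(0) = 0, h′′′(0) = -229.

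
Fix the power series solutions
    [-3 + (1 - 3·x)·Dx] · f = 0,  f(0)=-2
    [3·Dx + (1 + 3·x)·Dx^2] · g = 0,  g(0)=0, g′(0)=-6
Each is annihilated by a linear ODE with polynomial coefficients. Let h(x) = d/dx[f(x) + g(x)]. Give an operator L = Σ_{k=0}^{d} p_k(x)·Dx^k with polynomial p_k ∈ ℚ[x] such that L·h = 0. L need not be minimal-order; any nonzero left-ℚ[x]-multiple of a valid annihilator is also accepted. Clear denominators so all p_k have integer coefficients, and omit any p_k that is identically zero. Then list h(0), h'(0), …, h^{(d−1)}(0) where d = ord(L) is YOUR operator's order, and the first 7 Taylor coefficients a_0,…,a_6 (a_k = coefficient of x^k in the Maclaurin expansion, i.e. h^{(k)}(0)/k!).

L = (30 + 18·x) + (4 + 48·x + 36·x^2)·Dx + (-1 - x + 9·x^2 + 9·x^3)·Dx^2  (order 2).
h: a_k = -12, -18, -216, -486, -2916, -7290, -34992, …
ICs: h(0) = -12, h′(0) = -18.

f: a_k = -2, -6, -18, -54, -162, -486, -1458, …
g: a_k = 0, -6, 9, -18, 81/2, -486/5, 243, …
L₀ := lclm(L_f,L_g); ord L₀ ≤ 1+2.
h₀' ⇒ L via d/dx closure of L₀.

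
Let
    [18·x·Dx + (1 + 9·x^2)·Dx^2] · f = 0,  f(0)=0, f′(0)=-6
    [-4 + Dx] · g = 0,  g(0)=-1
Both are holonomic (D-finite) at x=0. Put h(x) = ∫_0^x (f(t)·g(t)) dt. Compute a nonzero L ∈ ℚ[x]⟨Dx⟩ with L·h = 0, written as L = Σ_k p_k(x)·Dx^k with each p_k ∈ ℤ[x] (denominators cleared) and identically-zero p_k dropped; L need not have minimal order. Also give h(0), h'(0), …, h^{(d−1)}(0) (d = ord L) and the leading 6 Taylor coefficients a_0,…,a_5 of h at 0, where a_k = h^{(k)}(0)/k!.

L = (16 - 72·x + 144·x^2)·Dx + (-8 + 18·x - 72·x^2)·Dx^2 + (1 + 9·x^2)·Dx^3  (order 3).
h: a_k = 0, 0, 3, 8, 15/2, -8/5, …
ICs: h(0) = 0, h′(0) = 0, h′′(0) = 6.

f: a_k = 0, -6, 0, 18, 0, -486/5, …
g: a_k = -1, -4, -8, -32/3, -32/3, -128/15, …
f·g: L₀ = L_f ⊗_s L_g, ord ≤ 2·1.
∫: right-multiply L₀ by Dx.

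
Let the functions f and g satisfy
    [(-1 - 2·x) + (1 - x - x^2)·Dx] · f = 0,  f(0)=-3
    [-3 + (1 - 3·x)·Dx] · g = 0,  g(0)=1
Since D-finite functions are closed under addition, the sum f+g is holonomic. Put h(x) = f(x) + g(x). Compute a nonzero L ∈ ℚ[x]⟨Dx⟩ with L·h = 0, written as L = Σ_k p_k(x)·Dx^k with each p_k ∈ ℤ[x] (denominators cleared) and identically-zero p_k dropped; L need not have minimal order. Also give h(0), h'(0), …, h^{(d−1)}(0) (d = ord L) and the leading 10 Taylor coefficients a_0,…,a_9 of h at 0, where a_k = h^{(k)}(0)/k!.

L = (-6 - 36·x + 18·x^2 - 18·x^3) + (14 - 18·x - 24·x^2 + 18·x^3 - 36·x^4)·Dx + (-2 + 10·x - 15·x^2 + 10·x^3 - 9·x^5)·Dx^2  (order 2).
h: a_k = -2, 0, 3, 18, 66, 219, 690, 2124, 6459, 19518, …
ICs: h(0) = -2, h′(0) = 0.

f: a_k = -3, -3, -6, -9, -15, -24, -39, -63, -102, -165, …
g: a_k = 1, 3, 9, 27, 81, 243, 729, 2187, 6561, 19683, …
Sum ⇒ L₀ = lclm(L_f,L_g) in ℚ(x)⟨Dx⟩.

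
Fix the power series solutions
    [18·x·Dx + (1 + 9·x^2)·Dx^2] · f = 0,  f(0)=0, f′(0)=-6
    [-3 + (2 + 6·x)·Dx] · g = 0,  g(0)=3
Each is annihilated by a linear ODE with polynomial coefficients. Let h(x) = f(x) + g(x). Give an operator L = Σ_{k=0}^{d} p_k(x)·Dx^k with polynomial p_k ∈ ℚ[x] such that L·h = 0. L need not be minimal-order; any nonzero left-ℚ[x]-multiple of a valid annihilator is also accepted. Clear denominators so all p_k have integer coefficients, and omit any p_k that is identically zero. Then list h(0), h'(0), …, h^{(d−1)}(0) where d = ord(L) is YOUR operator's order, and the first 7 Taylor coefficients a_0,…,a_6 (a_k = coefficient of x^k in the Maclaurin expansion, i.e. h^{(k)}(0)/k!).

L = (-36 - 270·x + 972·x^2 + 1458·x^3)·Dx + (-33 - 144·x + 270·x^2 + 3888·x^3 + 5103·x^4)·Dx^2 + (-2 + 18·x + 108·x^2 + 324·x^3 + 1134·x^4 + 1458·x^5)·Dx^3  (order 3).
h: a_k = 3, -3/2, -27/8, 369/16, -1215/128, -98901/1280, -45927/1024, …
ICs: h(0) = 3, h′(0) = -3/2, h′′(0) = -27/4.

f: a_k = 0, -6, 0, 18, 0, -486/5, 0, …
g: a_k = 3, 9/2, -27/8, 81/16, -1215/128, 5103/256, -45927/1024, …
Weyl lclm of L_f,L_g ⇒ L₀ (ord ≤ 3).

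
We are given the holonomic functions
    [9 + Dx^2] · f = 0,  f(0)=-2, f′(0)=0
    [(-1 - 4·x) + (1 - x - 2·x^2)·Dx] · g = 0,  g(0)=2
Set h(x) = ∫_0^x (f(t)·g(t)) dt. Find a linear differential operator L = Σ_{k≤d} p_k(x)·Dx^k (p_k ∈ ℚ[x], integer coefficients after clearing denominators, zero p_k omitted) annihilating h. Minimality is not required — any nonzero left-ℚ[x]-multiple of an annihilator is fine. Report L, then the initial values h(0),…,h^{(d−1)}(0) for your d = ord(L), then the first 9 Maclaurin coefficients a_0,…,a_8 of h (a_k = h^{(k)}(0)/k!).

L = (-5 + 9·x + 18·x^2)·Dx + (2 + 8·x)·Dx^2 + (-1 + x + 2·x^2)·Dx^3  (order 3).
h: a_k = 0, -4, -2, 2, -1/2, -7/10, -5/4, -209/140, -509/160, …
ICs: h(0) = 0, h′(0) = -4, h′′(0) = -4.

f: a_k = -2, 0, 9, 0, -27/4, 0, 81/40, 0, -729/2240, …
g: a_k = 2, 2, 6, 10, 22, 42, 86, 170, 342, …
f·g: L₀ = L_f ⊗_s L_g, ord ≤ 2·1.
∫: right-multiply L₀ by Dx.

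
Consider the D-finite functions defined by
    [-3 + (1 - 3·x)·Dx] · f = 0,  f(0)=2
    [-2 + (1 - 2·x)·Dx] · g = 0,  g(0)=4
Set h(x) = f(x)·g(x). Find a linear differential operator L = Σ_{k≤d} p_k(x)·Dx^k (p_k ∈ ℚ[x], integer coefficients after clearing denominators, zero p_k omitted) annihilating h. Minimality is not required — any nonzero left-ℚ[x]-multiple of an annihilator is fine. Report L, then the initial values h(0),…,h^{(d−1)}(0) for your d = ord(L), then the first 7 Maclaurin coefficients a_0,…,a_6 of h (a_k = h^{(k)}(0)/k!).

L = (-5 + 12·x) + (1 - 5·x + 6·x^2)·Dx  (order 1).
h: a_k = 8, 40, 152, 520, 1688, 5320, 16472, …
ICs: h(0) = 8.

f: a_k = 2, 6, 18, 54, 162, 486, 1458, …
g: a_k = 4, 8, 16, 32, 64, 128, 256, …
L₀ := L_f ⊗_s L_g (sym. prod.), ord ≤ 1.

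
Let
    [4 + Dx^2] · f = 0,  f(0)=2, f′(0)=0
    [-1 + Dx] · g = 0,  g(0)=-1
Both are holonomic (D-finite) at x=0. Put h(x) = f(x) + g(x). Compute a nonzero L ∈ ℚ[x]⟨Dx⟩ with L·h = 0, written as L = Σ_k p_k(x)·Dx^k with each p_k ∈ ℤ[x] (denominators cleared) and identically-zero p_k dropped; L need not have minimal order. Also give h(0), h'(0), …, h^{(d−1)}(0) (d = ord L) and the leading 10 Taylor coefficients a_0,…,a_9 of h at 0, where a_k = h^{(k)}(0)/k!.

L = -4 + 4·Dx - Dx^2 + Dx^3  (order 3).
h: a_k = 1, -1, -9/2, -1/6, 31/24, -1/120, -43/240, -1/5040, 73/5760, -1/362880, …
ICs: h(0) = 1, h′(0) = -1, h′′(0) = -9.

f: a_k = 2, 0, -4, 0, 4/3, 0, -8/45, 0, 4/315, 0, …
g: a_k = -1, -1, -1/2, -1/6, -1/24, -1/120, -1/720, -1/5040, -1/40320, -1/362880, …
Sum ⇒ L₀ = lclm(L_f,L_g) in ℚ(x)⟨Dx⟩.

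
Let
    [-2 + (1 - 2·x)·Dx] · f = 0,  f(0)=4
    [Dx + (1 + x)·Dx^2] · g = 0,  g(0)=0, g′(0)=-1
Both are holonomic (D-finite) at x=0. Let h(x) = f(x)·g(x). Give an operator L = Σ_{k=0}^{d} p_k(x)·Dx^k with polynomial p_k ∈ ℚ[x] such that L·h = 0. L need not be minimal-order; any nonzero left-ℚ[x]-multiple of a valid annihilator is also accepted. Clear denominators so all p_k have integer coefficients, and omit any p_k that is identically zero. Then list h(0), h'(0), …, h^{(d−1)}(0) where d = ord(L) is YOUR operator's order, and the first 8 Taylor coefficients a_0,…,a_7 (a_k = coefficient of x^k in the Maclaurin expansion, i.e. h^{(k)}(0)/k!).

L = 2 + (3 + 6·x)·Dx + (-1 + x + 2·x^2)·Dx^2  (order 2).
h: a_k = 0, -4, -6, -40/3, -77/3, -782/15, -518/5, -7272/35, …
ICs: h(0) = 0, h′(0) = -4.

f: a_k = 4, 8, 16, 32, 64, 128, 256, 512, …
g: a_k = 0, -1, 1/2, -1/3, 1/4, -1/5, 1/6, -1/7, …
Product ⇒ symmetric product L₀, ord ≤ 2.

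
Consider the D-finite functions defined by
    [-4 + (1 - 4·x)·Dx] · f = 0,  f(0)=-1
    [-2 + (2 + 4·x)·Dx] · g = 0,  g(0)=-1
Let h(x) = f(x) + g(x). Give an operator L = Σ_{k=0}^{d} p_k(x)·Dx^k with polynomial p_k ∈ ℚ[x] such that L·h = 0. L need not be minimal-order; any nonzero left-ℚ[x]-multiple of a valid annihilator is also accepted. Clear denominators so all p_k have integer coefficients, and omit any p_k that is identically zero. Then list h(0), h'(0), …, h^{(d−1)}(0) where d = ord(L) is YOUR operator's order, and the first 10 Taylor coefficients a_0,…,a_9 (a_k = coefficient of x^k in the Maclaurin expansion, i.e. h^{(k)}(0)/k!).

L = (-12 - 16·x) + (11 + 40·x + 48·x^2)·Dx + (-1 - 2·x + 16·x^2 + 32·x^3)·Dx^2  (order 2).
h: a_k = -2, -5, -31/2, -129/2, -2043/8, -8199/8, -65515/16, -262177/16, -8388179/128, -33555147/128, …
ICs: h(0) = -2, h′(0) = -5.

f: a_k = -1, -4, -16, -64, -256, -1024, -4096, -16384, -65536, -262144, …
g: a_k = -1, -1, 1/2, -1/2, 5/8, -7/8, 21/16, -33/16, 429/128, -715/128, …
f+g: L₀ = lclm(L_f,L_g), ord ≤ 1+1.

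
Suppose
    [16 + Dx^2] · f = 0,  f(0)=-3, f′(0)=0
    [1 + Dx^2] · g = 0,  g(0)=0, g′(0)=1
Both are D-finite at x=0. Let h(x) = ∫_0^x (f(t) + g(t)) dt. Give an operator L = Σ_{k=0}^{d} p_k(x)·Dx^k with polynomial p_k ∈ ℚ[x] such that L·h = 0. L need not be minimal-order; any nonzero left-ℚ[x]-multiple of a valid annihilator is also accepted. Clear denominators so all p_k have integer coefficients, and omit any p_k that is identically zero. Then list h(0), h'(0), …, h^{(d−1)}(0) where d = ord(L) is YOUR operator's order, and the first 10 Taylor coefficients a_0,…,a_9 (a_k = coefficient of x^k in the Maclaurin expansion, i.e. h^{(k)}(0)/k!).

L = 16·Dx + 17·Dx^3 + Dx^5  (order 5).
h: a_k = 0, -3, 1/2, 8, -1/24, -32/5, 1/720, 256/105, -1/40320, -512/945, …
ICs: h(0) = 0, h′(0) = -3, h′′(0) = 1, h′′′(0) = 48, h′′′′(0) = -1.

f: a_k = -3, 0, 24, 0, -32, 0, 256/15, 0, -512/105, 0, …
g: a_k = 0, 1, 0, -1/6, 0, 1/120, 0, -1/5040, 0, 1/362880, …
h₀=f+g: left-lcm gives L₀, ord ≤ 4.
∫: right-multiply L₀ by Dx.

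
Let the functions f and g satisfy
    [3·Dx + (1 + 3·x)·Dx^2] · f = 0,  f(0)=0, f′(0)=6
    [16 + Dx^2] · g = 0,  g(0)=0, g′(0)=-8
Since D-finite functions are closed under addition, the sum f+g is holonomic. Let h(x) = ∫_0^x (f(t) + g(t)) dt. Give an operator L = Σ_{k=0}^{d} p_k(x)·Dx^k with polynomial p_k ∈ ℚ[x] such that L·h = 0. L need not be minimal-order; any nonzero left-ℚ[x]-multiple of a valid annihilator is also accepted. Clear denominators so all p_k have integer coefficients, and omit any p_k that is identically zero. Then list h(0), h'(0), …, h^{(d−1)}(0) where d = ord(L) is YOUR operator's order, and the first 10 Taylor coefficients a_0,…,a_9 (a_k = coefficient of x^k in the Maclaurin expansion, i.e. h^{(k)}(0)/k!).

f: a_k = 0, 6, -9, 18, -81/2, 486/5, -243, 4374/7, -6561/4, 4374, …
g: a_k = 0, -8, 0, 64/3, 0, -256/15, 0, 2048/315, 0, -4096/2835, …
h₀=f+g: left-lcm gives L₀, ord ≤ 4.
Integrate: L := L₀·Dx.
L = (1680 + 2304·x + 3456·x^2)·Dx^2 + (272 + 1584·x + 3456·x^2 + 3456·x^3)·Dx^3 + (105 + 144·x + 216·x^2)·Dx^4 + (17 + 99·x + 216·x^2 + 216·x^3)·Dx^5  (order 5).
h: a_k = 0, 0, -1, -3, 59/6, -81/10, 601/45, -243/7, 99439/1260, -729/4, …
ICs: h(0) = 0, h′(0) = 0, h′′(0) = -2, h′′′(0) = -18, h′′′′(0) = 236.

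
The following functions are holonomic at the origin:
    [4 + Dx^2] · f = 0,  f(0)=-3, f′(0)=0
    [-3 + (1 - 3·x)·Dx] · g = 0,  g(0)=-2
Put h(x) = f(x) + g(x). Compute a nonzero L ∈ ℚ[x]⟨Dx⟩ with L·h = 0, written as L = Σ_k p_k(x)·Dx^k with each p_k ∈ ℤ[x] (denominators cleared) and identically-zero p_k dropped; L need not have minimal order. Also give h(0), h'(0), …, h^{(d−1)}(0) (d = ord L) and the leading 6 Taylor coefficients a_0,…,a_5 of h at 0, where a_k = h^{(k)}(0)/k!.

L = (-348 + 144·x - 216·x^2) + (44 - 180·x + 216·x^2 - 216·x^3)·Dx + (-87 + 36·x - 54·x^2)·Dx^2 + (11 - 45·x + 54·x^2 - 54·x^3)·Dx^3  (order 3).
h: a_k = -5, -6, -12, -54, -164, -486, …
ICs: h(0) = -5, h′(0) = -6, h′′(0) = -24.

f: a_k = -3, 0, 6, 0, -2, 0, …
g: a_k = -2, -6, -18, -54, -162, -486, …
h₀=f+g: left-lcm gives L₀, ord ≤ 3.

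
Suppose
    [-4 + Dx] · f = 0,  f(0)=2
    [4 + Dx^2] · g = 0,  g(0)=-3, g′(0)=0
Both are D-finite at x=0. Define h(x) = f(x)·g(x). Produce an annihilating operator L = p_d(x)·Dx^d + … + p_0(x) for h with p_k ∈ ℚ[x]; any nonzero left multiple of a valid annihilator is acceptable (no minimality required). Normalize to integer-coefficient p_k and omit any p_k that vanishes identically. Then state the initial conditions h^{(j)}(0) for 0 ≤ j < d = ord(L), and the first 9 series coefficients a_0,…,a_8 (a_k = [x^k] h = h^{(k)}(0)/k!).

f: a_k = 2, 8, 16, 64/3, 64/3, 256/15, 512/45, 2048/315, 1024/315, …
g: a_k = -3, 0, 6, 0, -2, 0, 4/15, 0, -2/105, …
Product ⇒ symmetric product L₀, ord ≤ 2.
L = 20 - 8·Dx + Dx^2  (order 2).
h: a_k = -6, -24, -36, -16, 28, 304/5, 312/5, 4448/105, 2108/105, …
ICs: h(0) = -6, h′(0) = -24.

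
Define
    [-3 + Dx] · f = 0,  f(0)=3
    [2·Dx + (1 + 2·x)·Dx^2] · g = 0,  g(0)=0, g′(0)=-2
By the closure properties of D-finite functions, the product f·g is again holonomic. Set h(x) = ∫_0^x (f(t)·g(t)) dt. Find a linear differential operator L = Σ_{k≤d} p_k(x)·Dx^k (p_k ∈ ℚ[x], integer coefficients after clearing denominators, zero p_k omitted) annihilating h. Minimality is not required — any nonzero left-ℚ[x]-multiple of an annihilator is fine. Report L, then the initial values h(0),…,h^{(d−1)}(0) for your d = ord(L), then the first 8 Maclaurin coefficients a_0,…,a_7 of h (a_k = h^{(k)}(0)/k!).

f: a_k = 3, 9, 27/2, 27/2, 81/8, 243/40, 243/80, 729/560, …
g: a_k = 0, -2, 2, -8/3, 4, -32/5, 32/3, -128/7, …
Sym-product of L_f,L_g gives L₀ (≤ ord 2).
h=∫₀ˣh₀: take L = L₀·Dx.
L = (3 + 18·x)·Dx + (-4 - 12·x)·Dx^2 + (1 + 2·x)·Dx^3  (order 3).
h: a_k = 0, 0, -3, -4, -17/4, -12/5, -83/40, 1/14, …
ICs: h(0) = 0, h′(0) = 0, h′′(0) = -6.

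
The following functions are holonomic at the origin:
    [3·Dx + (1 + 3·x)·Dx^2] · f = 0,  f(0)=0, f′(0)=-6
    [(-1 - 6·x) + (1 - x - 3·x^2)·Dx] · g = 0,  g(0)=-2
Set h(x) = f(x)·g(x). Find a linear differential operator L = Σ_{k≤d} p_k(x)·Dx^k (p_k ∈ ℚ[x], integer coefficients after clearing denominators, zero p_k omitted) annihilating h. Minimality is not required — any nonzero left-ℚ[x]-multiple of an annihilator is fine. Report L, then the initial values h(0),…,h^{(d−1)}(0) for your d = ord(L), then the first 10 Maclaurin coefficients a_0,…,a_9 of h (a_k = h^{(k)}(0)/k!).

f: a_k = 0, -6, 9, -18, 81/2, -486/5, 243, -4374/7, 6561/4, -4374, …
g: a_k = -2, -2, -8, -14, -38, -80, -194, -434, -1016, -2318, …
Product ⇒ symmetric product L₀, ord ≤ 2.
L = (9 + 36·x) + (-1 + 21·x + 45·x^2)·Dx + (-1 - 2·x + 6·x^2 + 9·x^3)·Dx^2  (order 2).
h: a_k = 0, 12, -6, 66, -33, 1797/5, -1128/5, 73581/35, -129849/70, 923997/70, …
ICs: h(0) = 0, h′(0) = 12.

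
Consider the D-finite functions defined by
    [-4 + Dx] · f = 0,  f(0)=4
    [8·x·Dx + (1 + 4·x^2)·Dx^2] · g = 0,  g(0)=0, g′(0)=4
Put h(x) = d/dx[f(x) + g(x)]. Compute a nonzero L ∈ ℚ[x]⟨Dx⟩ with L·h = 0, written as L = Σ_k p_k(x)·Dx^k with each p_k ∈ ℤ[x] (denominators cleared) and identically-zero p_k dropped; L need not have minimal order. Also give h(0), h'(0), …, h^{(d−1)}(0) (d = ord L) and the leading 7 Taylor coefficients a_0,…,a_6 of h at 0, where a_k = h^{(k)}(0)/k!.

L = (8 - 32·x - 96·x^2 - 128·x^3) + (-6 - 8·x^2 - 64·x^4)·Dx + (1 + 2·x + 8·x^2 + 8·x^3 + 16·x^4)·Dx^2  (order 2).
h: a_k = 20, 64, 112, 512/3, 704/3, 2048/15, -7424/45, …
ICs: h(0) = 20, h′(0) = 64.

f: a_k = 4, 16, 32, 128/3, 128/3, 512/15, 1024/45, …
g: a_k = 0, 4, 0, -16/3, 0, 64/5, 0, …
f+g: L₀ = lclm(L_f,L_g), ord ≤ 1+2.
h=h₀': d/dx-closure on L₀ ⇒ L.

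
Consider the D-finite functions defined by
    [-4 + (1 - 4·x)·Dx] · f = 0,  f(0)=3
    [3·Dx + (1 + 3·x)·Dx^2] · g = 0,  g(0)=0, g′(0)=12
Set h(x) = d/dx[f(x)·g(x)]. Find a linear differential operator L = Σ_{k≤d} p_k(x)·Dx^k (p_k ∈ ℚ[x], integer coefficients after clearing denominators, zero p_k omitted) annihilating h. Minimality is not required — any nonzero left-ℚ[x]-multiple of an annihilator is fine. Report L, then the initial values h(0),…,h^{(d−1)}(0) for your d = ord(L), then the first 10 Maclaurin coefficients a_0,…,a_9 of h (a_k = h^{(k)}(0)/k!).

f: a_k = 3, 12, 48, 192, 768, 3072, 12288, 49152, 196608, 786432, …
g: a_k = 0, 12, -18, 36, -81, 972/5, -486, 8748/7, -6561/2, 8748, …
L₀ := L_f ⊗_s L_g (sym. prod.), ord ≤ 2.
Derive L from L₀ (diff closure).
L = 48 + (6 + 60·x)·Dx + (-1 + x + 12·x^2)·Dx^2  (order 2).
h: a_k = 36, 180, 1404, 6516, 35496, 808164/5, 3902652/5, 122129244/35, 557848458/35, 490905180/7, …
ICs: h(0) = 36, h′(0) = 180.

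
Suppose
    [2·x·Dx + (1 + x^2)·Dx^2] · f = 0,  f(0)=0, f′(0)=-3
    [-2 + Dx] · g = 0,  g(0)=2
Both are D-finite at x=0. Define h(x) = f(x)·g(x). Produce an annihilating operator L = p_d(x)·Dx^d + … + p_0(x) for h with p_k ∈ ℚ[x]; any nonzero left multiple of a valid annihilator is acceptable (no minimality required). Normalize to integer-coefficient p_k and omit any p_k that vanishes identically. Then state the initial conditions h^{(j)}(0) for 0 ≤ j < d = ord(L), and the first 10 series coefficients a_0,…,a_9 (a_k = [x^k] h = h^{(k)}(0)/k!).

L = (4 - 4·x + 4·x^2) + (-4 + 2·x - 4·x^2)·Dx + (1 + x^2)·Dx^2  (order 2).
h: a_k = 0, -6, -12, -10, -4, -6/5, -4/3, -26/35, 52/105, 122/315, …
ICs: h(0) = 0, h′(0) = -6.

f: a_k = 0, -3, 0, 1, 0, -3/5, 0, 3/7, 0, -1/3, …
g: a_k = 2, 4, 4, 8/3, 4/3, 8/15, 8/45, 16/315, 4/315, 8/2835, …
Sym-product of L_f,L_g gives L₀ (≤ ord 2).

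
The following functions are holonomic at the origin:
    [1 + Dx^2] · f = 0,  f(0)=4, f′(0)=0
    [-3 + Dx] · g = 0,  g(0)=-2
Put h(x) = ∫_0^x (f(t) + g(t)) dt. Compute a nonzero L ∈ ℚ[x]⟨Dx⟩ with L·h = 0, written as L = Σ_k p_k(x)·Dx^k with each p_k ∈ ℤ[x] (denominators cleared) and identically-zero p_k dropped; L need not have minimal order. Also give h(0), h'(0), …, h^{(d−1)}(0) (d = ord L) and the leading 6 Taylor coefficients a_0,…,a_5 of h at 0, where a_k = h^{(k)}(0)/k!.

f: a_k = 4, 0, -2, 0, 1/6, 0, …
g: a_k = -2, -6, -9, -9, -27/4, -81/20, …
Sum ⇒ L₀ = lclm(L_f,L_g) in ℚ(x)⟨Dx⟩.
Integrate: L := L₀·Dx.
L = -3·Dx + Dx^2 - 3·Dx^3 + Dx^4  (order 4).
h: a_k = 0, 2, -3, -11/3, -9/4, -79/60, …
ICs: h(0) = 0, h′(0) = 2, h′′(0) = -6, h′′′(0) = -22.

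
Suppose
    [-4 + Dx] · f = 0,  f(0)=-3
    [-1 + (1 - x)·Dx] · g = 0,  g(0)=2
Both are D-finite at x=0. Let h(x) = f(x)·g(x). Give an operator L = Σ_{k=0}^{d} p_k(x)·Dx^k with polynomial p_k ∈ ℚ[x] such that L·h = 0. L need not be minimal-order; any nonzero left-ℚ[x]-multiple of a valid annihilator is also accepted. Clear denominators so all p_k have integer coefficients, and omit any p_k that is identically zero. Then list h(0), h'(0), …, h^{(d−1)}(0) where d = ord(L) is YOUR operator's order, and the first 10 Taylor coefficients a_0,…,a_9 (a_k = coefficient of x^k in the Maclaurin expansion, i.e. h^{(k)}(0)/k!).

f: a_k = -3, -12, -24, -32, -32, -128/5, -256/15, -1024/105, -512/105, -2048/945, …
g: a_k = 2, 2, 2, 2, 2, 2, 2, 2, 2, 2, …
h₀=f·g: eliminate ⇒ L₀, order ≤ 1·1.
L = (5 - 4·x) + (-1 + x)·Dx  (order 1).
h: a_k = -6, -30, -78, -142, -206, -1286/5, -874/3, -32638/105, -33662/105, -307054/945, …
ICs: h(0) = -6.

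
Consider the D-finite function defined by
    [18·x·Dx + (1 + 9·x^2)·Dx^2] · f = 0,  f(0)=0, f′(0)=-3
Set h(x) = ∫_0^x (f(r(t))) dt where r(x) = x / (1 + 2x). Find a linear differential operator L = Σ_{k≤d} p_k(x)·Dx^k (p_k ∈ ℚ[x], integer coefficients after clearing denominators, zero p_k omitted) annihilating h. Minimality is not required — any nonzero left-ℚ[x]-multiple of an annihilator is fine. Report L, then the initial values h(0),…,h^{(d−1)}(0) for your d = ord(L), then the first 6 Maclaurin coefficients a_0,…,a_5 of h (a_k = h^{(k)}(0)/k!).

L = (4 + 26·x)·Dx^2 + (1 + 4·x + 13·x^2)·Dx^3  (order 3).
h: a_k = 0, 0, -3/2, 2, -3/4, -6, …
ICs: h(0) = 0, h′(0) = 0, h′′(0) = -3.

f: a_k = 0, -3, 0, 9, 0, -243/5, …
Substitute x→r, Dx→(1/r')Dx; clear ⇒ L₀.
∫: right-multiply L₀ by Dx.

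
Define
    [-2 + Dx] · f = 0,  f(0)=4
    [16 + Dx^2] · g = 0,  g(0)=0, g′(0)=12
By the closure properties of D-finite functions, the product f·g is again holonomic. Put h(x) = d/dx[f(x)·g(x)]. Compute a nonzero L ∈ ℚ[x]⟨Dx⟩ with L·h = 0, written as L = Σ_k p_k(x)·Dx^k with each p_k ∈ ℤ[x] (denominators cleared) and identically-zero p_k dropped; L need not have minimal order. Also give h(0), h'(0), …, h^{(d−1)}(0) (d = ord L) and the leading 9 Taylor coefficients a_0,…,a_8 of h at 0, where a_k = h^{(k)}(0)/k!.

L = 20 - 4·Dx + Dx^2  (order 2).
h: a_k = 48, 192, -96, -768, -608, 1408/5, 8896/15, 1024/5, -11488/105, …
ICs: h(0) = 48, h′(0) = 192.

f: a_k = 4, 8, 8, 16/3, 8/3, 16/15, 16/45, 32/315, 8/315, …
g: a_k = 0, 12, 0, -32, 0, 128/5, 0, -1024/105, 0, …
h₀=f·g: eliminate ⇒ L₀, order ≤ 1·2.
h₀' ⇒ L via d/dx closure of L₀.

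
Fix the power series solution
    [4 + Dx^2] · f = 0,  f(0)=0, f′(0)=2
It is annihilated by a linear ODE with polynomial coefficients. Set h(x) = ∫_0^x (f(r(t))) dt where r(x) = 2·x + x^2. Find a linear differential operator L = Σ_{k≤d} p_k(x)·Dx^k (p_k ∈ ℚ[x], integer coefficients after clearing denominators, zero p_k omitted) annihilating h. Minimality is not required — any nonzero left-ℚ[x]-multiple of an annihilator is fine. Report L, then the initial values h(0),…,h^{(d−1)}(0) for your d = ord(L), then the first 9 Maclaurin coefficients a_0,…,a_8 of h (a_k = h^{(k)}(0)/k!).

L = (16 + 48·x + 48·x^2 + 16·x^3)·Dx - Dx^2 + (1 + x)·Dx^3  (order 3).
h: a_k = 0, 0, 2, 2/3, -8/3, -16/5, 4/45, 20/7, 712/315, …
ICs: h(0) = 0, h′(0) = 0, h′′(0) = 4.

f: a_k = 0, 2, 0, -4/3, 0, 4/15, 0, -8/315, 0, …
Substitute x→r, Dx→(1/r')Dx; clear ⇒ L₀.
h=∫₀ˣh₀: take L = L₀·Dx.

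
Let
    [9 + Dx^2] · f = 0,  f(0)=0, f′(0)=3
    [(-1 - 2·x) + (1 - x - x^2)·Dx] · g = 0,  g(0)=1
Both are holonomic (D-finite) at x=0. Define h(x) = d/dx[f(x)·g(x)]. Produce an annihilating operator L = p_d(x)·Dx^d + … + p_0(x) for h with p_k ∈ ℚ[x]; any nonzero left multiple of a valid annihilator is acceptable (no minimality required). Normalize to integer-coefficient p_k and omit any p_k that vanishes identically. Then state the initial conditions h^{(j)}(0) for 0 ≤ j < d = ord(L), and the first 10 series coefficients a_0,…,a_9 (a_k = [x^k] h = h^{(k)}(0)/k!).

L = (3 - 162·x - 81·x^2 + 162·x^3 + 81·x^4) + (-12 - 6·x + 54·x^2 + 36·x^3)·Dx + (7 - 16·x - 7·x^2 + 18·x^3 + 9·x^4)·Dx^2  (order 2).
h: a_k = 3, 6, 9/2, 18, 321/8, 1503/20, 2253/16, 18279/70, 425871/896, 382827/448, …
ICs: h(0) = 3, h′(0) = 6.

f: a_k = 0, 3, 0, -9/2, 0, 81/40, 0, -243/560, 0, 243/4480, …
g: a_k = 1, 1, 2, 3, 5, 8, 13, 21, 34, 55, …
h₀=f·g: eliminate ⇒ L₀, order ≤ 2·1.
Differentiate: ansatz ord ≤ ord L₀ ⇒ L.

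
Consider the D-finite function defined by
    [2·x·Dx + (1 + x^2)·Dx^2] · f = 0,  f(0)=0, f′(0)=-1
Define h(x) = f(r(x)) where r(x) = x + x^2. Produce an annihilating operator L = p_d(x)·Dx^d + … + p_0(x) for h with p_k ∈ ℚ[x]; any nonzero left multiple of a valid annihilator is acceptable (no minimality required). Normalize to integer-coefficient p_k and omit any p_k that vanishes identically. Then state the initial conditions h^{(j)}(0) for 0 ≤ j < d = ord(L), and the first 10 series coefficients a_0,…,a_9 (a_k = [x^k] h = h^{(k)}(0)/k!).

L = (-2 + 2·x + 8·x^2 + 12·x^3 + 6·x^4)·Dx + (1 + 2·x + x^2 + 4·x^3 + 5·x^4 + 2·x^5)·Dx^2  (order 2).
h: a_k = 0, -1, -1, 1/3, 1, 4/5, -2/3, -13/7, -1, 17/9, …
ICs: h(0) = 0, h′(0) = -1.

f: a_k = 0, -1, 0, 1/3, 0, -1/5, 0, 1/7, 0, -1/9, …
h₀=f(r): pull back L_f along r ⇒ L₀.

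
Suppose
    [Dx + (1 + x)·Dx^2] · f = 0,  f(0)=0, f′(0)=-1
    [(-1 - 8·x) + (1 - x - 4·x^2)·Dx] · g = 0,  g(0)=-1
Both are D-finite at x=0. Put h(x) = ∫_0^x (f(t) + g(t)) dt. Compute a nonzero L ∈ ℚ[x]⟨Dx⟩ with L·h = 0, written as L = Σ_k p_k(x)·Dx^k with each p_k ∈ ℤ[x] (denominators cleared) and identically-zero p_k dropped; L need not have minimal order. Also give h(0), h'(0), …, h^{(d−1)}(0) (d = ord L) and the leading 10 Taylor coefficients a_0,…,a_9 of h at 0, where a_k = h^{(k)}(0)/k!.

f: a_k = 0, -1, 1/2, -1/3, 1/4, -1/5, 1/6, -1/7, 1/8, -1/9, …
g: a_k = -1, -1, -5, -9, -29, -65, -181, -441, -1165, -2929, …
L₀ := lclm(L_f,L_g); ord L₀ ≤ 2+1.
∫: right-multiply L₀ by Dx.
L = (-74 - 562·x - 1120·x^2 - 1728·x^3 - 768·x^4)·Dx^2 + (-52 - 576·x - 1636·x^2 - 3264·x^3 - 3488·x^4 - 1280·x^5)·Dx^3 + (11 + 41·x + 53·x^2 - 185·x^3 - 704·x^4 - 752·x^5 - 256·x^6)·Dx^4  (order 4).
h: a_k = 0, -1, -1, -3/2, -7/3, -23/4, -163/15, -155/6, -386/7, -9319/72, …
ICs: h(0) = 0, h′(0) = -1, h′′(0) = -2, h′′′(0) = -9.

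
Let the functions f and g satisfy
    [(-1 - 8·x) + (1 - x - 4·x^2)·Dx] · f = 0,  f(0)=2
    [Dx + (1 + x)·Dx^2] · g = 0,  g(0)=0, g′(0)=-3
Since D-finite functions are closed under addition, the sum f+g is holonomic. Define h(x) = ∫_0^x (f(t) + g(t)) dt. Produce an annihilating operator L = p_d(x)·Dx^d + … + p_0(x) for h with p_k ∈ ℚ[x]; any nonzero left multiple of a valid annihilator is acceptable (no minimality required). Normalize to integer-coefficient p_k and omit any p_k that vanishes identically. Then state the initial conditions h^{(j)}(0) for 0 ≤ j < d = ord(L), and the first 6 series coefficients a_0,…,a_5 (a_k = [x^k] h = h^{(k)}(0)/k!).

f: a_k = 2, 2, 10, 18, 58, 130, …
g: a_k = 0, -3, 3/2, -1, 3/4, -3/5, …
Sum ⇒ L₀ = lclm(L_f,L_g) in ℚ(x)⟨Dx⟩.
∫: right-multiply L₀ by Dx.
L = (74 + 562·x + 1120·x^2 + 1728·x^3 + 768·x^4)·Dx^2 + (52 + 576·x + 1636·x^2 + 3264·x^3 + 3488·x^4 + 1280·x^5)·Dx^3 + (-11 - 41·x - 53·x^2 + 185·x^3 + 704·x^4 + 752·x^5 + 256·x^6)·Dx^4  (order 4).
h: a_k = 0, 2, -1/2, 23/6, 17/4, 47/4, …
ICs: h(0) = 0, h′(0) = 2, h′′(0) = -1, h′′′(0) = 23.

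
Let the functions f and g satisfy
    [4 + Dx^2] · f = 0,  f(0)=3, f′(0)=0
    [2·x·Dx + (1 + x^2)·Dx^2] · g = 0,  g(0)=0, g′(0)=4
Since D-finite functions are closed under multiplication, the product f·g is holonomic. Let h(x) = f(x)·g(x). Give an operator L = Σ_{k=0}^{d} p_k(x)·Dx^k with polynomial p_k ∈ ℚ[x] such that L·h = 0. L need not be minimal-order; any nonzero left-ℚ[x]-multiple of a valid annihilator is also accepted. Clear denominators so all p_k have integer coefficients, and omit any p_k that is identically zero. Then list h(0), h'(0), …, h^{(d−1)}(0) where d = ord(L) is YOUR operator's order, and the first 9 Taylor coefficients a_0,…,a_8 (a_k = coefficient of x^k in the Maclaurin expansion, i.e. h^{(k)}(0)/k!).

f: a_k = 3, 0, -6, 0, 2, 0, -4/15, 0, 2/105, …
g: a_k = 0, 4, 0, -4/3, 0, 4/5, 0, -4/7, 0, …
Sym-product of L_f,L_g gives L₀ (≤ ord 4).
L = (160 + 464·x^2 + 464·x^4 + 256·x^6 + 64·x^8) + (96·x + 224·x^3 + 192·x^5 + 64·x^7)·Dx + (60 + 188·x^2 + 216·x^4 + 128·x^6 + 32·x^8)·Dx^2 + (24·x + 56·x^3 + 48·x^5 + 16·x^7)·Dx^3 + (5 + 18·x^2 + 25·x^4 + 16·x^6 + 4·x^8)·Dx^4  (order 4).
h: a_k = 0, 12, 0, -28, 0, 92/5, 0, -1076/105, 0, …
ICs: h(0) = 0, h′(0) = 12, h′′(0) = 0, h′′′(0) = -168.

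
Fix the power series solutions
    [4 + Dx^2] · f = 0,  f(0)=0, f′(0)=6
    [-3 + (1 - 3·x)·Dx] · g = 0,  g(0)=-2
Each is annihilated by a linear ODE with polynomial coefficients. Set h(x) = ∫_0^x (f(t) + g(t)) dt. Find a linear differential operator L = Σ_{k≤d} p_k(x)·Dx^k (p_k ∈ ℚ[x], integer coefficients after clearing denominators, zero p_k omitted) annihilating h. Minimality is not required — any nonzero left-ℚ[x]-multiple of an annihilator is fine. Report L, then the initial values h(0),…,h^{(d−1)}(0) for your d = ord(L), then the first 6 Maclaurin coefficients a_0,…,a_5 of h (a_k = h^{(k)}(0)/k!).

f: a_k = 0, 6, 0, -4, 0, 4/5, …
g: a_k = -2, -6, -18, -54, -162, -486, …
Sum ⇒ L₀ = lclm(L_f,L_g) in ℚ(x)⟨Dx⟩.
h=∫₀ˣh₀: take L = L₀·Dx.
L = (-348 + 144·x - 216·x^2)·Dx + (44 - 180·x + 216·x^2 - 216·x^3)·Dx^2 + (-87 + 36·x - 54·x^2)·Dx^3 + (11 - 45·x + 54·x^2 - 54·x^3)·Dx^4  (order 4).
h: a_k = 0, -2, 0, -6, -29/2, -162/5, …
ICs: h(0) = 0, h′(0) = -2, h′′(0) = 0, h′′′(0) = -36.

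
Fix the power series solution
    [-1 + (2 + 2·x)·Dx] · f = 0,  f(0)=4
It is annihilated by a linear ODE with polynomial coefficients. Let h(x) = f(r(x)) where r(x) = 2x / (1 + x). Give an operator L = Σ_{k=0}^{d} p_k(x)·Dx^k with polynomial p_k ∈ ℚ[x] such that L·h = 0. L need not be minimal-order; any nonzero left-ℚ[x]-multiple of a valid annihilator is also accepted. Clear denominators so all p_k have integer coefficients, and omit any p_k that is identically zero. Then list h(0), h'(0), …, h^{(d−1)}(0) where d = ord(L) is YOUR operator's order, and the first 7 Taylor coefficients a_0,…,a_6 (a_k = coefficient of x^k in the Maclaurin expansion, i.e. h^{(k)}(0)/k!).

L = -1 + (1 + 4·x + 3·x^2)·Dx  (order 1).
h: a_k = 4, 4, -6, 10, -37/2, 75/2, -327/4, …
ICs: h(0) = 4.

f: a_k = 4, 2, -1/2, 1/4, -5/32, 7/64, -21/256, …
f∘r: x↦r, Dx↦Dx/r' in L_f ⇒ L₀.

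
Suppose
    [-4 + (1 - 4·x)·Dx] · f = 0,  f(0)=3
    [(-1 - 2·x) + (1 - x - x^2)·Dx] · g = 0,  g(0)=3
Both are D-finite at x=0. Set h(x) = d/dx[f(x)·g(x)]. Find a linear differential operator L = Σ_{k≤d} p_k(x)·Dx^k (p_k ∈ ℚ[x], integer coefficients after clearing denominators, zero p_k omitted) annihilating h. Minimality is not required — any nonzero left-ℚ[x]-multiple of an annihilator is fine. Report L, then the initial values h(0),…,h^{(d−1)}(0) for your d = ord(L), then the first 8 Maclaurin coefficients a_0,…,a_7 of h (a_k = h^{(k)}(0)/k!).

L = (44 - 114·x - 66·x^2 + 192·x^3 + 192·x^4) + (-5 + 31·x - 33·x^2 - 62·x^3 + 60·x^4 + 48·x^5)·Dx  (order 1).
h: a_k = 45, 396, 2457, 13284, 66780, 321246, 1500471, 6861744, …
ICs: h(0) = 45.

f: a_k = 3, 12, 48, 192, 768, 3072, 12288, 49152, …
g: a_k = 3, 3, 6, 9, 15, 24, 39, 63, …
h₀=f·g: eliminate ⇒ L₀, order ≤ 1·1.
Differentiate: ansatz ord ≤ ord L₀ ⇒ L.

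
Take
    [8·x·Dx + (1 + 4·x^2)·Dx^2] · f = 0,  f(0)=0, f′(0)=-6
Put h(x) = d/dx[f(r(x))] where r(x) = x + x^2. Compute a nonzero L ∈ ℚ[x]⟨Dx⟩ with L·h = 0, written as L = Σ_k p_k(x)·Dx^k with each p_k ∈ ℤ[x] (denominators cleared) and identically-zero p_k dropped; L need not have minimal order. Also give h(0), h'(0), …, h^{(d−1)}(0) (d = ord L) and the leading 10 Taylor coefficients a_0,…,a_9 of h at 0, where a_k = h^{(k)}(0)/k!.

f: a_k = 0, -6, 0, 8, 0, -96/5, 0, 384/7, 0, -512/3, …
Substitute x→r, Dx→(1/r')Dx; clear ⇒ L₀.
h=h₀': d/dx-closure on L₀ ⇒ L.
L = (-2 + 8·x + 32·x^2 + 48·x^3 + 24·x^4) + (1 + 2·x + 4·x^2 + 16·x^3 + 20·x^4 + 8·x^5)·Dx  (order 1).
h: a_k = -6, -12, 24, 96, 24, -528, -960, 1536, 7968, 3648, …
ICs: h(0) = -6.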